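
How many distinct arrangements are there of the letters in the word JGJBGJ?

JGJBGJ has 6 letters with G appearing twice and J appearing 3 times.
So there are 6! / (3!·2!) = 60 distinguishable arrangements.

60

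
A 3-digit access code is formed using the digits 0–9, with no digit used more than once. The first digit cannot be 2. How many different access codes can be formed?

The first digit has 10−1 = 9 choices (anything except 2).
The remaining 2 digits are filled from the other 9 symbols without repetition: 9 × 8 = 72.
Total: 9 × 72 = 648.

648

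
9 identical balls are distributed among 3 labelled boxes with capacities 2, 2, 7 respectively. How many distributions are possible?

6

Without the upper bounds there are C(11,2) = 55 ways to split 9 among 3 boxes.
Subtract solutions that violate a single cap (substitute x_i' = x_i − (cap_i+1)): x_1 ≥ 3 gives C(8,2) = 28; x_2 ≥ 3 gives C(8,2) = 28; x_3 ≥ 8 gives C(3,2) = 3. Together 59.
Add back pairs where two caps are both exceeded: 10 + 0 + 0 = 10.
By inclusion–exclusion the count is 55 − 59 + 10 = 6.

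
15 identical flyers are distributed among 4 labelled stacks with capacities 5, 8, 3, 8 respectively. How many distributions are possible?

By stars and bars, unrestricted non-negative solutions to x_1+…+x_4 = 15 number C(15+3,3) = 816.
Subtract solutions that violate a single cap (substitute x_i' = x_i − (cap_i+1)): x_1 ≥ 6 gives C(12,3) = 220; x_2 ≥ 9 gives C(9,3) = 84; x_3 ≥ 4 gives C(14,3) = 364; x_4 ≥ 9 gives C(9,3) = 84. Together 752.
Add back pairs where two caps are both exceeded: 1 + 56 + 1 + 10 + 0 + 10 = 78.
By inclusion–exclusion the count is 816 − 752 + 78 = 142.

142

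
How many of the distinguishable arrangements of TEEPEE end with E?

With the last slot taken by E, it remains to arrange the other 5 letters (TEPEE).
Those 5 letters have E appearing 3 times, giving (5)!/(3!) = 20.

20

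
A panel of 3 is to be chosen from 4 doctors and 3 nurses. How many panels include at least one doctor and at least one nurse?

30

With no constraint there are C(7,3) = 35 possible selections.
Selections missing a whole group: no doctors → C(3,3) = 1; no nurses → C(4,3) = 4.
Both groups omitted at once is impossible, so 35 − 5 = 30.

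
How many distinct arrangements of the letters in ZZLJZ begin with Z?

12

Fix Z in the first position and arrange the remaining 4 letters.
Those 4 letters have Z appearing twice, giving (4)!/(2!) = 12.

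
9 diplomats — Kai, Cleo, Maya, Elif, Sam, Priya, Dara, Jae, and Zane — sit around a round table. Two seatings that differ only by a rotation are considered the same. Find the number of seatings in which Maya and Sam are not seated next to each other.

30240

All circular seatings of 9 people number (8)! = 40320.
Seatings with Maya beside Sam: treat them as a block with 2 internal orders, giving 2 × (7)! = 10080.
Subtracting, 40320 − 10080 = 30240.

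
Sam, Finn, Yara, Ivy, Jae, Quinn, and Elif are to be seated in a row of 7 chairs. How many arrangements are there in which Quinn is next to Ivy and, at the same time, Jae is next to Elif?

Treat {Quinn,Ivy} as one block (2 orders) and {Jae,Elif} as another (2 orders).
That leaves 5 units to arrange: 2 × 2 × 5! = 4 × 120 = 480.

480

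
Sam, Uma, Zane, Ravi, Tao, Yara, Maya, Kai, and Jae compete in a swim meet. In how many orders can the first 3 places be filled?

504

There are 9 choices for 1st place, 8 for 2nd, and 7 for 3rd.
That gives 9 × 8 × 7 = 504.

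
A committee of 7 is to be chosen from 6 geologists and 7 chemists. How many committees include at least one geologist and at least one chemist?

Unrestricted: C(13,7) = 1716 ways to pick any 7 of the 13.
Selections missing a whole group: no geologists → C(7,7) = 1; no chemists → C(6,7) = 0.
Both groups omitted at once is impossible, so 1716 − 1 = 1715.

1715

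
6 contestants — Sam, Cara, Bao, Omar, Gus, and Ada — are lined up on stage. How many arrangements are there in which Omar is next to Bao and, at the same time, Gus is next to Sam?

Treat {Omar,Bao} as one block (2 orders) and {Gus,Sam} as another (2 orders).
That leaves 4 units to arrange: 2 × 2 × 4! = 4 × 24 = 96.

96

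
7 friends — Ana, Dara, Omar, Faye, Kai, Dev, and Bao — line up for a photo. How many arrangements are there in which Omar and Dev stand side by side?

Glue Omar and Dev into one block (2 internal orders), leaving 6 units to arrange in a row.
So the count is 2·(6)! = 1440.

1440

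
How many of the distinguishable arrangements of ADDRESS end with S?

360

Fix S in the last position and arrange the remaining 6 letters.
Those 6 letters have D appearing twice, giving (6)!/(2!) = 360.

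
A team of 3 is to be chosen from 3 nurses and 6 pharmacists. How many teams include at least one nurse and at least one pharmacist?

63

Total 3-person selections from all 9: C(9,3) = 84.
Selections missing a whole group: no nurses → C(6,3) = 20; no pharmacists → C(3,3) = 1.
Both groups omitted at once is impossible, so 84 − 21 = 63.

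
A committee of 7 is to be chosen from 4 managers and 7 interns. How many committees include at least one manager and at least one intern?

329

Unrestricted: C(11,7) = 330 ways to pick any 7 of the 11.
Subtract selections that omit an entire group: no managers → C(7,7) = 1; no interns → C(4,7) = 0.
Both groups omitted at once is impossible, so 330 − 1 = 329.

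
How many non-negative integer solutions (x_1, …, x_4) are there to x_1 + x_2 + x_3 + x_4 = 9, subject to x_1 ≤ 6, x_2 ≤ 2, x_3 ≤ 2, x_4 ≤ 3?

Ignoring the caps, the number of non-negative solutions to x_1+…+x_4 = 9 is C(12,3) = 220.
Subtract solutions that violate a single cap (substitute x_i' = x_i − (cap_i+1)): x_1 ≥ 7 gives C(5,3) = 10; x_2 ≥ 3 gives C(9,3) = 84; x_3 ≥ 3 gives C(9,3) = 84; x_4 ≥ 4 gives C(8,3) = 56. Together 234.
Add back pairs where two caps are both exceeded: 0 + 0 + 0 + 20 + 10 + 10 = 40.
By inclusion–exclusion the count is 220 − 234 + 40 = 26.

26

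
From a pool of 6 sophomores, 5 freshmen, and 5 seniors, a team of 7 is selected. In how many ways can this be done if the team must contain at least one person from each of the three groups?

10660

With no constraint there are C(16,7) = 11440 possible selections.
Selections missing a whole group: no sophomores → C(10,7) = 120; no freshmen → C(11,7) = 330; no seniors → C(11,7) = 330.
Add back selections omitting two groups (i.e. drawn from a single group): C(6,7) + C(5,7) + C(5,7) = 0.
By inclusion–exclusion: 11440 − 780 + 0 = 10660.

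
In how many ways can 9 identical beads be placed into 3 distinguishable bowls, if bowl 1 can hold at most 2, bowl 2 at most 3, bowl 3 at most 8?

By stars and bars, unrestricted non-negative solutions to x_1+…+x_3 = 9 number C(9+2,2) = 55.
Subtract solutions that violate a single cap (substitute x_i' = x_i − (cap_i+1)): x_1 ≥ 3 gives C(8,2) = 28; x_2 ≥ 4 gives C(7,2) = 21; x_3 ≥ 9 gives C(2,2) = 1. Together 50.
Add back pairs where two caps are both exceeded: 6 + 0 + 0 = 6.
By inclusion–exclusion the count is 55 − 50 + 6 = 11.

11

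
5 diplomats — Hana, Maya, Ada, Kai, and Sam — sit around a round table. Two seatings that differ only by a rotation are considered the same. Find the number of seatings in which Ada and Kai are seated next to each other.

Treat {Ada, Kai} as one unit (2 internal orders) and seat the resulting 4 units around the table: (3)! circular arrangements.
So 2 × (3)! = 2 × 6 = 12.

12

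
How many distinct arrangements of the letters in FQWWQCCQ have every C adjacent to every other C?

Treat the 2 copies of C as a single block. The multiset to arrange is then {CC, F, Q, Q, Q, W, W}, 7 items in all.
That gives (7)!/(3!·2!) = 420 arrangements.

420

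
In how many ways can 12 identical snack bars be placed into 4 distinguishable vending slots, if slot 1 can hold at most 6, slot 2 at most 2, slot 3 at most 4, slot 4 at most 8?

Without the upper bounds there are C(15,3) = 455 ways to split 12 among 4 vending slots.
Subtract solutions that violate a single cap (substitute x_i' = x_i − (cap_i+1)): x_1 ≥ 7 gives C(8,3) = 56; x_2 ≥ 3 gives C(12,3) = 220; x_3 ≥ 5 gives C(10,3) = 120; x_4 ≥ 9 gives C(6,3) = 20. Together 416.
Add back pairs where two caps are both exceeded: 10 + 1 + 0 + 35 + 1 + 0 = 47.
By inclusion–exclusion the count is 455 − 416 + 47 = 86.

86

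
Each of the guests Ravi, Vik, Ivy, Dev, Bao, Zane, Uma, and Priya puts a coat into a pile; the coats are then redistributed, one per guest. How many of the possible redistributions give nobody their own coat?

Let Aᵢ be the assignments in which guest i gets their own coat. We want the size of the complement of A₁∪…∪A_8.
By inclusion–exclusion this is Σ_{j=0}^{8} (−1)^j C(8,j)·(8−j)!.
Computing: 40320 − 40320 + 20160 − 6720 + 1680 − 336 + 56 − 8 + 1 = 14833.

14833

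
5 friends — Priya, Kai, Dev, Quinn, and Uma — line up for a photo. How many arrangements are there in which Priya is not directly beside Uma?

There are 5! = 120 arrangements in all. If Priya and Uma are adjacent, merging them into one block gives 2·(4)! = 48 arrangements.
Complementary counting: 120 − 48 = 72.

72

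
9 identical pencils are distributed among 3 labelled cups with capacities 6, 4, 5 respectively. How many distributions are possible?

24

By stars and bars, unrestricted non-negative solutions to x_1+…+x_3 = 9 number C(9+2,2) = 55.
Subtract solutions that violate a single cap (substitute x_i' = x_i − (cap_i+1)): x_1 ≥ 7 gives C(4,2) = 6; x_2 ≥ 5 gives C(6,2) = 15; x_3 ≥ 6 gives C(5,2) = 10. Together 31.
No two caps can be exceeded simultaneously, so the pair terms are all 0.
By inclusion–exclusion the count is 55 − 31 + 0 = 24.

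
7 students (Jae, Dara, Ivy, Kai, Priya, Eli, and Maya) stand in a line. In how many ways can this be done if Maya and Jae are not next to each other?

Of the 7! = 5040 arrangements, those with Maya and Jae adjacent number 2 × 6! = 1440 (treat the pair as a block with 2 internal orders).
Complementary counting: 5040 − 1440 = 3600.

3600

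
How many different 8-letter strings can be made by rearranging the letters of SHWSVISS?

1680

The 8 letters of SHWSVISS have repeats: S appearing 4 times.
Dividing 8! = 40320 by 4! = 24 for the repeated letters gives 1680.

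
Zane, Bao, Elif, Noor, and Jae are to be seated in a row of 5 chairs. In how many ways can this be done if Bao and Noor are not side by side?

Of the 5! = 120 arrangements, those with Bao and Noor adjacent number 2 × 4! = 48 (treat the pair as a block with 2 internal orders).
So 120 − 48 = 72 arrangements keep them apart.

72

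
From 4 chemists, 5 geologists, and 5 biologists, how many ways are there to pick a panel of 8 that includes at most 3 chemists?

2793

Split by how many chemists are chosen (0 through 3).
Sum: C(4,0)·C(10,8) + C(4,1)·C(10,7) + C(4,2)·C(10,6) + C(4,3)·C(10,5) = 45 + 480 + 1260 + 1008 = 2793.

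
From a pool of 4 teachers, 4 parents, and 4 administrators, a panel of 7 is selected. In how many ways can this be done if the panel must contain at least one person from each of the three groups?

768

Unrestricted: C(12,7) = 792 ways to pick any 7 of the 12.
Subtract selections that omit an entire group: no teachers → C(8,7) = 8; no parents → C(8,7) = 8; no administrators → C(8,7) = 8.
Add back selections omitting two groups (i.e. drawn from a single group): C(4,7) + C(4,7) + C(4,7) = 0.
By inclusion–exclusion: 792 − 24 + 0 = 768.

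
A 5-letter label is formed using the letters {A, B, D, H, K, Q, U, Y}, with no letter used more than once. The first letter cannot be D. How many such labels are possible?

5880

The first letter has 8−1 = 7 choices (anything except D).
The remaining 4 letters are filled from the other 7 symbols without repetition: 7 × 6 × 5 × 4 = 840.
Total: 7 × 840 = 5880.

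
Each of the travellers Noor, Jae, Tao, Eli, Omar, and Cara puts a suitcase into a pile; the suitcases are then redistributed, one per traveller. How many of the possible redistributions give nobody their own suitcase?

This is the derangement count D_6: permutations of 6 items with no fixed point.
By inclusion–exclusion this is Σ_{j=0}^{6} (−1)^j C(6,j)·(6−j)!.
Computing: 720 − 720 + 360 − 120 + 30 − 6 + 1 = 265.

265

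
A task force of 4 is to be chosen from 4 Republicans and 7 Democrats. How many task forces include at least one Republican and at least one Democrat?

Total 4-person selections from all 11: C(11,4) = 330.
Selections missing a whole group: no Republicans → C(7,4) = 35; no Democrats → C(4,4) = 1.
Both groups omitted at once is impossible, so 330 − 36 = 294.

294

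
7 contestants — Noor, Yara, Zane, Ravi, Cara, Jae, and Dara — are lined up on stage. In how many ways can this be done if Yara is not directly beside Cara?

3600

There are 7! = 5040 arrangements in all. If Yara and Cara are adjacent, merging them into one block gives 2·(6)! = 1440 arrangements.
Complementary counting: 5040 − 1440 = 3600.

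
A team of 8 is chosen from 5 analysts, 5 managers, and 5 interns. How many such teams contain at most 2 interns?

Split by how many interns are chosen (0 through 2).
Sum: C(5,0)·C(10,8) + C(5,1)·C(10,7) + C(5,2)·C(10,6) = 45 + 600 + 2100 = 2745.

2745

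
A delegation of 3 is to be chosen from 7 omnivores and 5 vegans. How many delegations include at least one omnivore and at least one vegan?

Unrestricted: C(12,3) = 220 ways to pick any 3 of the 12.
Selections missing a whole group: no omnivores → C(5,3) = 10; no vegans → C(7,3) = 35.
Both groups omitted at once is impossible, so 220 − 45 = 175.

175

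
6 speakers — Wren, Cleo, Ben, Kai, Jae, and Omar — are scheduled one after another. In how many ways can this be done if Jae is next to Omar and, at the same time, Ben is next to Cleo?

Treat {Jae,Omar} as one block (2 orders) and {Ben,Cleo} as another (2 orders).
That leaves 4 units to arrange: 2 × 2 × 4! = 4 × 24 = 96.

96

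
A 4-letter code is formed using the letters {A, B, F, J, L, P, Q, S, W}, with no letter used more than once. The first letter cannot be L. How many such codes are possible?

2688

The first letter has 9−1 = 8 choices (anything except L).
The remaining 3 letters are filled from the other 8 symbols without repetition: 8 × 7 × 6 = 336.
Total: 8 × 336 = 2688.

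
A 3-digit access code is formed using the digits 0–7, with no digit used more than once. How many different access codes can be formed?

336

With no repetition, fill the 3 digits in order: 8 choices, then 7, down to 6.
8 × 7 × 6 = 336.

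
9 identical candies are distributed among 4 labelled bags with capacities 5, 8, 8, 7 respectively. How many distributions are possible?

194

Without the upper bounds there are C(12,3) = 220 ways to split 9 among 4 bags.
Subtract solutions that violate a single cap (substitute x_i' = x_i − (cap_i+1)): x_1 ≥ 6 gives C(6,3) = 20; x_2 ≥ 9 gives C(3,3) = 1; x_3 ≥ 9 gives C(3,3) = 1; x_4 ≥ 8 gives C(4,3) = 4. Together 26.
No two caps can be exceeded simultaneously, so the pair terms are all 0.
By inclusion–exclusion the count is 220 − 26 + 0 = 194.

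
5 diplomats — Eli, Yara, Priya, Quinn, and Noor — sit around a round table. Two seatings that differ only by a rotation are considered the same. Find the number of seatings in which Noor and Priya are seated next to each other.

Glue Noor and Priya into a block (2 internal orders). Seating 4 units around a circle gives (3)! arrangements.
So 2 × (3)! = 2 × 6 = 12.

12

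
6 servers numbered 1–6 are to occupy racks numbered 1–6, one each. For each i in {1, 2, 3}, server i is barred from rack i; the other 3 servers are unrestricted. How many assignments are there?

426

Let Aᵢ (for i ∈ {1, 2, 3}) be the placements that put server i in its forbidden rack. Any j of these fix j positions, leaving (6−j)! ways to fill the rest, and there are C(3,j) ways to pick which j.
By inclusion–exclusion, the number of valid placements is Σ_{j=0}^{3} (−1)^j C(3,j)·(6−j)!.
Computing: 720 − 360 + 72 − 6 = 426.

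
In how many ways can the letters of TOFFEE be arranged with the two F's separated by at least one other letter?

120

There are 6!/(2!·2!) = 180 arrangements of TOFFEE in total.
If the two F's are adjacent, glue them into one block, leaving 5 items to arrange: (5)!/(2!) = 60 ways.
Hence 180 − 60 = 120.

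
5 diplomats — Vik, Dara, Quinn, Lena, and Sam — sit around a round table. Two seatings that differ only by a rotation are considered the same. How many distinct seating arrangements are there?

24

Seat Vik anywhere (absorbing the rotational symmetry), then permute the other 4: (4)! = 24.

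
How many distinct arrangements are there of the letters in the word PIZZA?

60

The 5 letters of PIZZA have repeats: Z appearing twice.
The number of distinct arrangements is 5!/(2!) = 120/2 = 60.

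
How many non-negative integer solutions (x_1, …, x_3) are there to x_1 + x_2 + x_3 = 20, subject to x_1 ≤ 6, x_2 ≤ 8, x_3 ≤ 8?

6

Without the upper bounds there are C(22,2) = 231 ways to split 20 among 3 variables.
Subtract solutions that violate a single cap (substitute x_i' = x_i − (cap_i+1)): x_1 ≥ 7 gives C(15,2) = 105; x_2 ≥ 9 gives C(13,2) = 78; x_3 ≥ 9 gives C(13,2) = 78. Together 261.
Add back pairs where two caps are both exceeded: 15 + 15 + 6 = 36.
By inclusion–exclusion the count is 231 − 261 + 36 = 6.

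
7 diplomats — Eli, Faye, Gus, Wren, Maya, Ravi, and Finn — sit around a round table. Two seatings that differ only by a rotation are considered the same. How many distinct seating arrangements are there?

720

Seat Eli anywhere (absorbing the rotational symmetry), then permute the other 6: (6)! = 720.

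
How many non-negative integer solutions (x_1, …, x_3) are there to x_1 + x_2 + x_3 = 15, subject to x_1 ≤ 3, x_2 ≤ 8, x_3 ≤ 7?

10

By stars and bars, unrestricted non-negative solutions to x_1+…+x_3 = 15 number C(15+2,2) = 136.
Subtract solutions that violate a single cap (substitute x_i' = x_i − (cap_i+1)): x_1 ≥ 4 gives C(13,2) = 78; x_2 ≥ 9 gives C(8,2) = 28; x_3 ≥ 8 gives C(9,2) = 36. Together 142.
Add back pairs where two caps are both exceeded: 6 + 10 + 0 = 16.
By inclusion–exclusion the count is 136 − 142 + 16 = 10.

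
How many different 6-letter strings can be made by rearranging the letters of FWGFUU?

FWGFUU has 6 letters with F appearing twice and U appearing twice.
Dividing 6! = 720 by 2!·2! = 4 for the repeated letters gives 180.

180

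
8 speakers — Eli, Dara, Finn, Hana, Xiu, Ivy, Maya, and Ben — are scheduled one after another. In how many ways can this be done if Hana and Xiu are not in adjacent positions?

There are 8! = 40320 arrangements in all. If Hana and Xiu are adjacent, merging them into one block gives 2·(7)! = 10080 arrangements.
Complementary counting: 40320 − 10080 = 30240.

30240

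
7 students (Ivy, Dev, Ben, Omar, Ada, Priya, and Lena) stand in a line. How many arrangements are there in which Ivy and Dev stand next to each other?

1440

Place the 5 others and the Ivy-Dev pair as 6 objects in a line; the pair has 2 internal arrangements.
That gives 2 × 6! = 2 × 720 = 1440.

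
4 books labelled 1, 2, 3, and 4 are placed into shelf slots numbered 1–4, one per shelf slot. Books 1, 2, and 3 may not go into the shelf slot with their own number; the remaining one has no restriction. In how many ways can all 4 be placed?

Let Aᵢ (for i ∈ {1, 2, 3}) be the placements that put book i in its forbidden shelf slot. Any j of these fix j positions, leaving (4−j)! ways to fill the rest, and there are C(3,j) ways to pick which j.
By inclusion–exclusion, the number of valid placements is Σ_{j=0}^{3} (−1)^j C(3,j)·(4−j)!.
Computing: 24 − 18 + 6 − 1 = 11.

11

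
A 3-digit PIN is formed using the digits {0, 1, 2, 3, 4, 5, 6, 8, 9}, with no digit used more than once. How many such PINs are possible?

Choose and order 3 of the 9 symbols: the first digit has 9 options, the next 8, then 7.
9 × 8 × 7 = 504.

504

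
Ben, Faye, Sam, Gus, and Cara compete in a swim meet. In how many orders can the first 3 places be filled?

60

This is an ordered selection of 3 from 5: P(5,3).
That gives 5 × 4 × 3 = 60.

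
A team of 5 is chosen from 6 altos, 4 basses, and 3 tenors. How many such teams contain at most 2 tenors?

Split by how many tenors are chosen (0 through 2).
Sum: C(3,0)·C(10,5) + C(3,1)·C(10,4) + C(3,2)·C(10,3) = 252 + 630 + 360 = 1242.

1242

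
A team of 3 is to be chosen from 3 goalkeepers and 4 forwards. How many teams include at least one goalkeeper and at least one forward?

With no constraint there are C(7,3) = 35 possible selections.
Subtract selections that omit an entire group: no goalkeepers → C(4,3) = 4; no forwards → C(3,3) = 1.
Both groups omitted at once is impossible, so 35 − 5 = 30.

30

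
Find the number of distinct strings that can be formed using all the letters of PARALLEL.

The 8 letters of PARALLEL have repeats: A appearing twice and L appearing 3 times.
Dividing 8! = 40320 by 3!·2! = 12 for the repeated letters gives 3360.

3360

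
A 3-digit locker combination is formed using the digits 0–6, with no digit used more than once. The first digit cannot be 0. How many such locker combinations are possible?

The first digit has 7−1 = 6 choices (anything except 0).
The remaining 2 digits are filled from the other 6 symbols without repetition: 6 × 5 = 30.
Total: 6 × 30 = 180.

180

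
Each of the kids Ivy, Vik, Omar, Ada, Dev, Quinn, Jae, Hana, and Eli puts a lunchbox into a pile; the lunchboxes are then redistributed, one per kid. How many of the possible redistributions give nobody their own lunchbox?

Let Aᵢ be the assignments in which kid i gets their own lunchbox. We want the size of the complement of A₁∪…∪A_9.
By inclusion–exclusion this is Σ_{j=0}^{9} (−1)^j C(9,j)·(9−j)!.
Computing: 362880 − 362880 + 181440 − 60480 + 15120 − 3024 + 504 − 72 + 9 − 1 = 133496.

133496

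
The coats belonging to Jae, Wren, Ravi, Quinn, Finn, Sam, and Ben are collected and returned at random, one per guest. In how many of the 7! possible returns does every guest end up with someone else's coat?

1854

Count assignments avoiding every fixed point. For any j of the 7 guests fixed to their own coat, the other 7−j can be arranged in (7−j)! ways.
By inclusion–exclusion this is Σ_{j=0}^{7} (−1)^j C(7,j)·(7−j)!.
Computing: 5040 − 5040 + 2520 − 840 + 210 − 42 + 7 − 1 = 1854.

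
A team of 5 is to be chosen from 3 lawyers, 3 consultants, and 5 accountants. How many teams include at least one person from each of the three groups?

Unrestricted: C(11,5) = 462 ways to pick any 5 of the 11.
Selections missing a whole group: no lawyers → C(8,5) = 56; no consultants → C(8,5) = 56; no accountants → C(6,5) = 6.
Add back selections omitting two groups (i.e. drawn from a single group): C(3,5) + C(3,5) + C(5,5) = 1.
By inclusion–exclusion: 462 − 118 + 1 = 345.

345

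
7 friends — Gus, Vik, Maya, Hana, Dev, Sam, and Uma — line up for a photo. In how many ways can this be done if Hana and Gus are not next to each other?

3600

There are 7! = 5040 arrangements in all. If Hana and Gus are adjacent, merging them into one block gives 2·(6)! = 1440 arrangements.
Complementary counting: 5040 − 1440 = 3600.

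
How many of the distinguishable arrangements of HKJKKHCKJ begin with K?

1680

With the first slot taken by K, it remains to arrange the other 8 letters (HJKKHCKJ).
Those 8 letters have H appearing twice, J appearing twice, and K appearing 3 times, giving (8)!/(3!·2!·2!) = 1680.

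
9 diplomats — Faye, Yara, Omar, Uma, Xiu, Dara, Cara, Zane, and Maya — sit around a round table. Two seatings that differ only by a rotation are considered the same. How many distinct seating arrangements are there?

40320

Around a circle, 9 distinct people have 9!/9 = (8)! = 40320 rotationally distinct seatings.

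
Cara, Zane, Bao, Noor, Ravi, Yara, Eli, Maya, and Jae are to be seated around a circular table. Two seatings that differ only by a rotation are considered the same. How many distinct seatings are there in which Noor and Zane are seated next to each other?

10080

Treat {Noor, Zane} as one unit (2 internal orders) and seat the resulting 8 units around the table: (7)! circular arrangements.
So 2 × (7)! = 2 × 5040 = 10080.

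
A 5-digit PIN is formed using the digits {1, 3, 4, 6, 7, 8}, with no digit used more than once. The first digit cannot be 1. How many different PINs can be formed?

The first digit has 6−1 = 5 choices (anything except 1).
The remaining 4 digits are filled from the other 5 symbols without repetition: 5 × 4 × 3 × 2 = 120.
Total: 5 × 120 = 600.

600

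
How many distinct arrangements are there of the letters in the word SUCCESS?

The 7 letters of SUCCESS have repeats: C appearing twice and S appearing 3 times.
The number of distinct arrangements is 7!/(3!·2!) = 5040/12 = 420.

420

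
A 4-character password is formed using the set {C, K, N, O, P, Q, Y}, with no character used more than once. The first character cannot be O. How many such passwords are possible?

The first character has 7−1 = 6 choices (anything except O).
The remaining 3 characters are filled from the other 6 symbols without repetition: 6 × 5 × 4 = 120.
Total: 6 × 120 = 720.

720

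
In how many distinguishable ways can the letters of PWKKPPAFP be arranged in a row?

The 9 letters of PWKKPPAFP have repeats: K appearing twice and P appearing 4 times.
Dividing 9! = 362880 by 4!·2! = 48 for the repeated letters gives 7560.

7560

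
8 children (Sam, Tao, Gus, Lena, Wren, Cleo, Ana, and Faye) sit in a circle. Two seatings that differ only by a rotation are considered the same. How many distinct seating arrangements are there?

5040

Around a circle, 8 distinct people have 8!/8 = (7)! = 5040 rotationally distinct seatings.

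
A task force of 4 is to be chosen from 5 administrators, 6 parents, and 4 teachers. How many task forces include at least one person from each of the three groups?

720

With no constraint there are C(15,4) = 1365 possible selections.
Selections missing a whole group: no administrators → C(10,4) = 210; no parents → C(9,4) = 126; no teachers → C(11,4) = 330.
Add back selections omitting two groups (i.e. drawn from a single group): C(5,4) + C(6,4) + C(4,4) = 21.
By inclusion–exclusion: 1365 − 666 + 21 = 720.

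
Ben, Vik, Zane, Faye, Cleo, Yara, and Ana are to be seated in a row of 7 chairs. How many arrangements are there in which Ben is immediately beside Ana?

1440

Glue Ben and Ana into one block (2 internal orders), leaving 6 units to arrange in a row.
So the count is 2·(6)! = 1440.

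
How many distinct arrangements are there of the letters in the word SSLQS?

Letter multiplicities in SSLQS: L×1, Q×1, S×3.
So there are 5! / (3!) = 20 distinguishable arrangements.

20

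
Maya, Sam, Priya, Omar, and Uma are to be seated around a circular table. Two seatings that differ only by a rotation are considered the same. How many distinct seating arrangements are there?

Seat Maya anywhere (absorbing the rotational symmetry), then permute the other 4: (4)! = 24.

24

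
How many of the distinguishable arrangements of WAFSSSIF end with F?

With the last slot taken by F, it remains to arrange the other 7 letters (WASSSIF).
Those 7 letters have S appearing 3 times, giving (7)!/(3!) = 840.

840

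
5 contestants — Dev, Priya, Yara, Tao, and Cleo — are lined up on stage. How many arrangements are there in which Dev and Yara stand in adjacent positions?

Treat {Dev, Yara} as a single unit. There are 4 units to order, and the pair itself can be ordered 2 ways.
So the count is 2·(4)! = 48.

48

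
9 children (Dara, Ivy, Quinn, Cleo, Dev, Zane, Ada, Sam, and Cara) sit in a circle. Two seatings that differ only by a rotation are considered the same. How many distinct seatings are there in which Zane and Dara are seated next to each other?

10080

Glue Zane and Dara into a block (2 internal orders). Seating 8 units around a circle gives (7)! arrangements.
So 2 × (7)! = 2 × 5040 = 10080.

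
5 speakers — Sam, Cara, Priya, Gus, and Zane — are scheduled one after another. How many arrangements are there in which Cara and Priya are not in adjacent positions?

72

Of the 5! = 120 arrangements, those with Cara and Priya adjacent number 2 × 4! = 48 (treat the pair as a block with 2 internal orders).
Complementary counting: 120 − 48 = 72.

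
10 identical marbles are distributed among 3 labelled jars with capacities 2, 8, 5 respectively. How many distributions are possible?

15

Without the upper bounds there are C(12,2) = 66 ways to split 10 among 3 jars.
Subtract solutions that violate a single cap (substitute x_i' = x_i − (cap_i+1)): x_1 ≥ 3 gives C(9,2) = 36; x_2 ≥ 9 gives C(3,2) = 3; x_3 ≥ 6 gives C(6,2) = 15. Together 54.
Add back pairs where two caps are both exceeded: 0 + 3 + 0 = 3.
By inclusion–exclusion the count is 66 − 54 + 3 = 15.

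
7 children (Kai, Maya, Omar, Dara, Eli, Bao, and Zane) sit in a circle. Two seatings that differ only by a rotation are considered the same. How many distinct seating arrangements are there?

Around a circle, 7 distinct people have 7!/7 = (6)! = 720 rotationally distinct seatings.

720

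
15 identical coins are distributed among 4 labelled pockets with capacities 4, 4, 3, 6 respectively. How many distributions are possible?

Ignoring the caps, the number of non-negative solutions to x_1+…+x_4 = 15 is C(18,3) = 816.
Subtract solutions that violate a single cap (substitute x_i' = x_i − (cap_i+1)): x_1 ≥ 5 gives C(13,3) = 286; x_2 ≥ 5 gives C(13,3) = 286; x_3 ≥ 4 gives C(14,3) = 364; x_4 ≥ 7 gives C(11,3) = 165. Together 1101.
Add back pairs where two caps are both exceeded: 56 + 84 + 20 + 84 + 20 + 35 = 299.
Subtract triples: 4 + 0 + 0 + 0 = 4.
By inclusion–exclusion the count is 816 − 1101 + 299 − 4 = 10.

10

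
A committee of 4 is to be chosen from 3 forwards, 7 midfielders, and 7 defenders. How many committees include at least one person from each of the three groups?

1029

Unrestricted: C(17,4) = 2380 ways to pick any 4 of the 17.
Selections missing a whole group: no forwards → C(14,4) = 1001; no midfielders → C(10,4) = 210; no defenders → C(10,4) = 210.
Add back selections omitting two groups (i.e. drawn from a single group): C(3,4) + C(7,4) + C(7,4) = 70.
By inclusion–exclusion: 2380 − 1421 + 70 = 1029.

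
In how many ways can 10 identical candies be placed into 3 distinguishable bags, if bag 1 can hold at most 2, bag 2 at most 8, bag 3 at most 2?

6

Ignoring the caps, the number of non-negative solutions to x_1+…+x_3 = 10 is C(12,2) = 66.
Subtract solutions that violate a single cap (substitute x_i' = x_i − (cap_i+1)): x_1 ≥ 3 gives C(9,2) = 36; x_2 ≥ 9 gives C(3,2) = 3; x_3 ≥ 3 gives C(9,2) = 36. Together 75.
Add back pairs where two caps are both exceeded: 0 + 15 + 0 = 15.
By inclusion–exclusion the count is 66 − 75 + 15 = 6.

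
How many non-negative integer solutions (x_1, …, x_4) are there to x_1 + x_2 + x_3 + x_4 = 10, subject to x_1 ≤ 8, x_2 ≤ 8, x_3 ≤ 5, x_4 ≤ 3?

160

Without the upper bounds there are C(13,3) = 286 ways to split 10 among 4 variables.
Subtract solutions that violate a single cap (substitute x_i' = x_i − (cap_i+1)): x_1 ≥ 9 gives C(4,3) = 4; x_2 ≥ 9 gives C(4,3) = 4; x_3 ≥ 6 gives C(7,3) = 35; x_4 ≥ 4 gives C(9,3) = 84. Together 127.
Add back pairs where two caps are both exceeded: 0 + 0 + 0 + 0 + 0 + 1 = 1.
By inclusion–exclusion the count is 286 − 127 + 1 = 160.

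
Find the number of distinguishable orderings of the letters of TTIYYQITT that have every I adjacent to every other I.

840

Treat the 2 copies of I as a single block. The multiset to arrange is then {II, Q, T, T, T, T, Y, Y}, 8 items in all.
That gives (8)!/(4!·2!) = 840 arrangements.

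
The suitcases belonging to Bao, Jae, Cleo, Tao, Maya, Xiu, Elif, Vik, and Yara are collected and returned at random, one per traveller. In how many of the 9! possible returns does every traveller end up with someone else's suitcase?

133496

Count assignments avoiding every fixed point. For any j of the 9 travellers fixed to their own suitcase, the other 9−j can be arranged in (9−j)! ways.
By inclusion–exclusion this is Σ_{j=0}^{9} (−1)^j C(9,j)·(9−j)!.
Computing: 362880 − 362880 + 181440 − 60480 + 15120 − 3024 + 504 − 72 + 9 − 1 = 133496.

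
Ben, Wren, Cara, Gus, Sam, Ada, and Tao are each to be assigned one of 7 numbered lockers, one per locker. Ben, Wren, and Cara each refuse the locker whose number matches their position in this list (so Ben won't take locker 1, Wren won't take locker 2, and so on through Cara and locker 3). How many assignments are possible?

3216

Let Aᵢ (for i ∈ {1, 2, 3}) be the placements that put person i in their forbidden locker. Any j of these fix j positions, leaving (7−j)! ways to fill the rest, and there are C(3,j) ways to pick which j.
By inclusion–exclusion, the number of valid placements is Σ_{j=0}^{3} (−1)^j C(3,j)·(7−j)!.
Computing: 5040 − 2160 + 360 − 24 = 3216.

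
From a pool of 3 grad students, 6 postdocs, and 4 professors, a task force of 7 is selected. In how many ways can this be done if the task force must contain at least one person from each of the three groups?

With no constraint there are C(13,7) = 1716 possible selections.
Subtract selections that omit an entire group: no grad students → C(10,7) = 120; no postdocs → C(7,7) = 1; no professors → C(9,7) = 36.
Add back selections omitting two groups (i.e. drawn from a single group): C(3,7) + C(6,7) + C(4,7) = 0.
By inclusion–exclusion: 1716 − 157 + 0 = 1559.

1559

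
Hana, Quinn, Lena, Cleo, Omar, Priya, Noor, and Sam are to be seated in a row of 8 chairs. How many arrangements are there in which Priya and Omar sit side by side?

Place the 6 others and the Priya-Omar pair as 7 objects in a line; the pair has 2 internal arrangements.
So the count is 2·(7)! = 10080.

10080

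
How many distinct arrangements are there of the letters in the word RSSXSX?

60

Letter multiplicities in RSSXSX: R×1, S×3, X×2.
So there are 6! / (3!·2!) = 60 distinguishable arrangements.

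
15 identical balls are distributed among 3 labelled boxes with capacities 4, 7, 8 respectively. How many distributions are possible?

15

Without the upper bounds there are C(17,2) = 136 ways to split 15 among 3 boxes.
Subtract solutions that violate a single cap (substitute x_i' = x_i − (cap_i+1)): x_1 ≥ 5 gives C(12,2) = 66; x_2 ≥ 8 gives C(9,2) = 36; x_3 ≥ 9 gives C(8,2) = 28. Together 130.
Add back pairs where two caps are both exceeded: 6 + 3 + 0 = 9.
By inclusion–exclusion the count is 136 − 130 + 9 = 15.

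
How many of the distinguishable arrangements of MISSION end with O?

With the last slot taken by O, it remains to arrange the other 6 letters (MISSIN).
Those 6 letters have I appearing twice and S appearing twice, giving (6)!/(2!·2!) = 180.

180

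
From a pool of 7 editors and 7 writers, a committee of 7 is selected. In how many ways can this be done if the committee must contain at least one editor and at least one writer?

Total 7-person selections from all 14: C(14,7) = 3432.
Subtract selections that omit an entire group: no editors → C(7,7) = 1; no writers → C(7,7) = 1.
Both groups omitted at once is impossible, so 3432 − 2 = 3430.

3430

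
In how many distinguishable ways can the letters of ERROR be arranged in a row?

20

ERROR has 5 letters with R appearing 3 times.
The number of distinct arrangements is 5!/(3!) = 120/6 = 20.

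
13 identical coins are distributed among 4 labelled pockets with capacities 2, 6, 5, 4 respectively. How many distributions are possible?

By stars and bars, unrestricted non-negative solutions to x_1+…+x_4 = 13 number C(13+3,3) = 560.
Subtract solutions that violate a single cap (substitute x_i' = x_i − (cap_i+1)): x_1 ≥ 3 gives C(13,3) = 286; x_2 ≥ 7 gives C(9,3) = 84; x_3 ≥ 6 gives C(10,3) = 120; x_4 ≥ 5 gives C(11,3) = 165. Together 655.
Add back pairs where two caps are both exceeded: 20 + 35 + 56 + 1 + 4 + 10 = 126.
By inclusion–exclusion the count is 560 − 655 + 126 = 31.

31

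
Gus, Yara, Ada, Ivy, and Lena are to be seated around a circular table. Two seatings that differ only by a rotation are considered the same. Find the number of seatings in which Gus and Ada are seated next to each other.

12

Glue Gus and Ada into a block (2 internal orders). Seating 4 units around a circle gives (3)! arrangements.
So 2 × (3)! = 2 × 6 = 12.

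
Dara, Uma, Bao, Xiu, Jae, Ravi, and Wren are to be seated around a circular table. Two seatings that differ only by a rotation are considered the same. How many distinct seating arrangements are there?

Seat Dara anywhere (absorbing the rotational symmetry), then permute the other 6: (6)! = 720.

720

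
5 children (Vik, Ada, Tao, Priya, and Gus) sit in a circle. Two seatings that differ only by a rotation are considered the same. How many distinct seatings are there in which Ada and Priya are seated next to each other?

12

Glue Ada and Priya into a block (2 internal orders). Seating 4 units around a circle gives (3)! arrangements.
So 2 × (3)! = 2 × 6 = 12.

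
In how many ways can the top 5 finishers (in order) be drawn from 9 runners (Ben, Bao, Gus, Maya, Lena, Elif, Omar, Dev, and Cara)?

15120

This is an ordered selection of 5 from 9: P(9,5).
That gives 9 × 8 × 7 × 6 × 5 = 15120.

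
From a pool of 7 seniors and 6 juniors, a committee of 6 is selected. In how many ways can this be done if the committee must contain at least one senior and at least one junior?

1708

Unrestricted: C(13,6) = 1716 ways to pick any 6 of the 13.
Selections missing a whole group: no seniors → C(6,6) = 1; no juniors → C(7,6) = 7.
Both groups omitted at once is impossible, so 1716 − 8 = 1708.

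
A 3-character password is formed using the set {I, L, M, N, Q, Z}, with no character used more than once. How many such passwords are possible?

120

With no repetition, fill the 3 characters in order: 6 choices, then 5, down to 4.
6 × 5 × 4 = 120.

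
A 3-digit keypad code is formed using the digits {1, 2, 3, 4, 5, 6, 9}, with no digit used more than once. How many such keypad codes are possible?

210

This is a permutation of 3 out of 7: P(7,3) = 7!/4!.
7 × 6 × 5 = 210.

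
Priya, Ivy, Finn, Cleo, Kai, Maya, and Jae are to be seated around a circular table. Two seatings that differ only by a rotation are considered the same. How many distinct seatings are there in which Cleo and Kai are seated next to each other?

240

Glue Cleo and Kai into a block (2 internal orders). Seating 6 units around a circle gives (5)! arrangements.
So 2 × (5)! = 2 × 120 = 240.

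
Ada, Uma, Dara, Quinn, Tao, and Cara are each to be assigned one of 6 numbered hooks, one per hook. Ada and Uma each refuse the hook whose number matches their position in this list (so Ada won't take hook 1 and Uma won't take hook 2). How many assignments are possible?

Let Aᵢ (for i ∈ {1, 2}) be the placements that put person i in their forbidden hook. Any j of these fix j positions, leaving (6−j)! ways to fill the rest, and there are C(2,j) ways to pick which j.
By inclusion–exclusion, the number of valid placements is Σ_{j=0}^{2} (−1)^j C(2,j)·(6−j)!.
Computing: 720 − 240 + 24 = 504.

504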